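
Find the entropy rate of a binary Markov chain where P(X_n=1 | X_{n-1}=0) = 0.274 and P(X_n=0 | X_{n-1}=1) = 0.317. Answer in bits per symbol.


Stationary distribution: pi_0 = p10/(p01+p10) = 0.5364, pi_1 = 0.4636. Entropy rate H' = pi_0*H(p01) + pi_1*H(p10) = 0.5364*0.8471 + 0.4636*0.9011 = 0.8722

0.8722 bits/symbol


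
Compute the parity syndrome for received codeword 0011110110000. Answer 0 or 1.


Syndrome = XOR of all bits = 0 XOR 0 XOR 1 XOR 1 XOR 1 XOR 1 XOR 0 XOR 1 XOR 1 XOR 0 XOR 0 XOR 0 XOR 0 = 0

0


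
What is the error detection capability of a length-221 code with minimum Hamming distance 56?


Detection capability = d_min - 1 = 56 - 1 = 55

55 errors


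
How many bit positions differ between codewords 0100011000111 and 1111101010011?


Count differing positions: ^ . ^ ^ ^ ^ . . ^ . ^ . . = 7 differences

7


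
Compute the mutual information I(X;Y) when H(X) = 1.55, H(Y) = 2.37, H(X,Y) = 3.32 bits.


I(X;Y) = H(X) + H(Y) - H(X,Y) = 1.55 + 2.37 - 3.32 = 0.6

0.6 bits


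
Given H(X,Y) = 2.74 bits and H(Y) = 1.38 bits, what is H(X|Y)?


H(X|Y) = H(X,Y) - H(Y) = 2.74 - 1.38 = 1.36

1.36 bits


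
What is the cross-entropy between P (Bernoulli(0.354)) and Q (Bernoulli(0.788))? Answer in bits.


H(P,Q) = -p*log2(q) - (1-p)*log2(1-q). -0.354*log2(0.788) = 0.121681; -0.646*log2(0.212) = 1.445660. H(P,Q) = 0.121681 + 1.445660 = 1.5673

1.5673 bits


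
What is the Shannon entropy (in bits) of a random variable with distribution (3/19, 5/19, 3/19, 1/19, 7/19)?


H = -sum(p_i * log2(p_i)). Terms: -(3/19)*log2(3/19) = 0.420468; -(5/19)*log2(5/19) = 0.506842; -(3/19)*log2(3/19) = 0.420468; -(1/19)*log2(1/19) = 0.223575; -(7/19)*log2(7/19) = 0.530737. H = 0.420468 + 0.506842 + 0.420468 + 0.223575 + 0.530737 = 2.1021

2.1021 bits


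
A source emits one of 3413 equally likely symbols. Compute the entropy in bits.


H = log2(n) = log2(3413) = 11.7368

11.7368 bits


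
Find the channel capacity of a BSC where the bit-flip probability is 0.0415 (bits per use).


H(p) = -p*log2(p) - (1-p)*log2(1-p) = -0.0415*log2(0.0415) - 0.9585*log2(0.9585) = 0.190516 + 0.058612 = 0.2491. C = 1 - H(p) = 1 - 0.2491 = 0.7509

0.7509 bits


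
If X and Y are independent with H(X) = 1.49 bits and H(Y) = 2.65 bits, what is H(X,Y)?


For independent variables, H(X,Y) = H(X) + H(Y) = 1.49 + 2.65 = 4.14

4.14 bits


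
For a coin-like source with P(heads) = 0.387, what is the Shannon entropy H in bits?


H = -p*log2(p) - (1-p)*log2(1-p). -0.387*log2(0.387) = 0.530033; -0.613*log2(0.613) = 0.432803. H = 0.530033 + 0.432803 = 0.9628

0.9628 bits


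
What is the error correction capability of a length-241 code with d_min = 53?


Correction capability = floor((d-1)/2) = floor((53-1)/2) = 26

26 errors


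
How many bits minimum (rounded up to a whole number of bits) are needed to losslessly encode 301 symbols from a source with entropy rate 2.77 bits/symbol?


Minimum bits >= n * H = 301 * 2.77 = 833.77, rounded up to a whole number of bits = 834

834 bits


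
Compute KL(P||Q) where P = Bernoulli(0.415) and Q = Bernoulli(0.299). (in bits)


KL = p*log2(p/q) + (1-p)*log2((1-p)/(1-q)) = 0.415*log2(0.415/0.299) + 0.585*log2(0.585/0.701) = 0.0436

0.0436 bits


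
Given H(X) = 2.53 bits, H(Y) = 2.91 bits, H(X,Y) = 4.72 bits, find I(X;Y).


I(X;Y) = H(X) + H(Y) - H(X,Y) = 2.53 + 2.91 - 4.72 = 0.72

0.72 bits


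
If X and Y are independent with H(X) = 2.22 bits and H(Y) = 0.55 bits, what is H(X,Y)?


For independent variables, H(X,Y) = H(X) + H(Y) = 2.22 + 0.55 = 2.77

2.77 bits


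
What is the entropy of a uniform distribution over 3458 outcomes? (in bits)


H = log2(n) = log2(3458) = 11.7557

11.7557 bits


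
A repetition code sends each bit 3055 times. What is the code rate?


Rate = k/n = 1/3055

1/3055


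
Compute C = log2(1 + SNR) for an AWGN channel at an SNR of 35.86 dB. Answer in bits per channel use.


SNR_linear = 10^(35.86/10) = 3854.7836; C = log2(1 + SNR_linear) = log2(1 + 3854.7836) = 11.9128

11.9128 bits/channel use


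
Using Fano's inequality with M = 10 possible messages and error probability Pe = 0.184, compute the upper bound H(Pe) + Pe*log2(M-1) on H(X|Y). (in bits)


H(Pe) = -Pe*log2(Pe) - (1-Pe)*log2(1-Pe) = -0.184*log2(0.184) - 0.816*log2(0.816) = 0.449369 + 0.239381 = 0.6887. Pe*log2(M-1) = 0.184*log2(9) = 0.583266. Bound = H(Pe) + Pe*log2(M-1) = 0.449369 + 0.239381 + 0.583266 = 1.272

1.272 bits


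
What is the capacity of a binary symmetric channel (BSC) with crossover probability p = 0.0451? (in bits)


H(p) = -p*log2(p) - (1-p)*log2(1-p) = -0.0451*log2(0.0451) - 0.9549*log2(0.9549) = 0.201630 + 0.063576 = 0.2652. C = 1 - H(p) = 1 - 0.2652 = 0.7348

0.7348 bits


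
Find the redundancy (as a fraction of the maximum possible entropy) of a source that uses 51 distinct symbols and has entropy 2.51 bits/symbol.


H_max = log2(K) = log2(51) = 5.6724 bits/symbol. Redundancy = 1 - H/H_max = 1 - 2.51/5.6724 = 1 - 0.4425 = 0.5575

0.5575


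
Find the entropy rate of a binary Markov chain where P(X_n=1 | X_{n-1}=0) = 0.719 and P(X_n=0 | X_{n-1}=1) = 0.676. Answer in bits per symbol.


Stationary distribution: pi_0 = p10/(p01+p10) = 0.4846, pi_1 = 0.5154. Entropy rate H' = pi_0*H(p01) + pi_1*H(p10) = 0.4846*0.8568 + 0.5154*0.9087 = 0.8835

0.8835 bits/symbol


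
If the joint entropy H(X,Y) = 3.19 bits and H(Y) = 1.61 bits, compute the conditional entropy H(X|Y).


H(X|Y) = H(X,Y) - H(Y) = 3.19 - 1.61 = 1.58

1.58 bits


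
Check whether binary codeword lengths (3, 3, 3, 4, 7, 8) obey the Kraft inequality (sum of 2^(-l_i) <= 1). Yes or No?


Kraft sum = sum(2^(-l_i)) = 0.4492, need <= 1. Result: satisfied (a binary prefix-free code with these lengths exists)

Yes


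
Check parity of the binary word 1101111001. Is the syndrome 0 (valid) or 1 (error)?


Syndrome = XOR of all bits = 1 XOR 1 XOR 0 XOR 1 XOR 1 XOR 1 XOR 1 XOR 0 XOR 0 XOR 1 = 1

1


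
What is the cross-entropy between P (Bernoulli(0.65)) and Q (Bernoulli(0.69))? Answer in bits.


H(P,Q) = -p*log2(q) - (1-p)*log2(1-q). -0.65*log2(0.69) = 0.347966; -0.35*log2(0.31) = 0.591381. H(P,Q) = 0.347966 + 0.591381 = 0.9393

0.9393 bits


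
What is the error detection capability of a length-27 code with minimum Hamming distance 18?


Detection capability = d_min - 1 = 18 - 1 = 17

17 errors


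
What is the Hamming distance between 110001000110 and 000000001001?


Count differing positions: ^ ^ . . . ^ . . ^ ^ ^ ^ = 7 differences

7


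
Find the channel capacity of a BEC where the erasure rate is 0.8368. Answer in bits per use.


C = 1 - epsilon = 1 - 0.8368 = 0.1632

0.1632 bits


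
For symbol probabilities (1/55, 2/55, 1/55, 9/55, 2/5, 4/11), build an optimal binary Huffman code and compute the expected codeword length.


Huffman construction (repeatedly merge the two least-probable nodes; each merge adds 1 bit to every symbol beneath it): 1/55 + 1/55 = 2/55; 2/55 + 2/55 = 4/55; 4/55 + 9/55 = 13/55; 13/55 + 4/11 = 3/5; 2/5 + 3/5 = 1. Resulting codeword lengths (in the order the probabilities were given): (5, 4, 5, 3, 1, 2). L_avg = sum(p_i * l_i) = 1/55*5 + 2/55*4 + 1/55*5 + 9/55*3 + 2/5*1 + 4/11*2 = 107/55 = 1.9455

1.9455 bits


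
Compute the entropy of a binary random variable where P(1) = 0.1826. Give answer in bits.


H = -p*log2(p) - (1-p)*log2(1-p). -0.1826*log2(0.1826) = 0.447962; -0.8174*log2(0.8174) = 0.237770. H = 0.447962 + 0.237770 = 0.6857

0.6857 bits


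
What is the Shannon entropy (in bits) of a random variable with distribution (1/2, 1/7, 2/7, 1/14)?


H = -sum(p_i * log2(p_i)). Terms: -(1/2)*log2(1/2) = 0.500000; -(1/7)*log2(1/7) = 0.401051; -(2/7)*log2(2/7) = 0.516387; -(1/14)*log2(1/14) = 0.271954. H = 0.500000 + 0.401051 + 0.516387 + 0.271954 = 1.6894

1.6894 bits


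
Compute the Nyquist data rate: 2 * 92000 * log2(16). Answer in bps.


Rate = 2 * B * log2(M) = 2 * 92000 * 4.0 = 736000.0

736000.0 bps


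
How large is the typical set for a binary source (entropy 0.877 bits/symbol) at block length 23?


log2|A_typical| = nH = 23 * 0.877 = 20.171, so |A_typical| ~ 2^20.171 = 1.181e+06

1.181e+06


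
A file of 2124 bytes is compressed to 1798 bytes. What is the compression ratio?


Ratio = original / compressed = 2124 / 1798 = 1.1813

1.1813


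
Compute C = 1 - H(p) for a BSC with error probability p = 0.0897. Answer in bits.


H(p) = -p*log2(p) - (1-p)*log2(1-p) = -0.0897*log2(0.0897) - 0.9103*log2(0.9103) = 0.312044 + 0.123424 = 0.4355. C = 1 - H(p) = 1 - 0.4355 = 0.5645

0.5645 bits


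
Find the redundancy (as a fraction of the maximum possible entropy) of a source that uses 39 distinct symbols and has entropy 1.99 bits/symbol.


H_max = log2(K) = log2(39) = 5.2854 bits/symbol. Redundancy = 1 - H/H_max = 1 - 1.99/5.2854 = 1 - 0.3765 = 0.6235

0.6235


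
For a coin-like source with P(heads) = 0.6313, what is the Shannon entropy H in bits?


H = -p*log2(p) - (1-p)*log2(1-p). -0.6313*log2(0.6313) = 0.418932; -0.3687*log2(0.3687) = 0.530737. H = 0.418932 + 0.530737 = 0.9497

0.9497 bits


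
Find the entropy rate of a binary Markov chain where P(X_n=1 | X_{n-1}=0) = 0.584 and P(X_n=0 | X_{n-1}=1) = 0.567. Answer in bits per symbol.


Stationary distribution: pi_0 = p10/(p01+p10) = 0.4926, pi_1 = 0.5074. Entropy rate H' = pi_0*H(p01) + pi_1*H(p10) = 0.4926*0.9795 + 0.5074*0.987 = 0.9833

0.9833 bits/symbol


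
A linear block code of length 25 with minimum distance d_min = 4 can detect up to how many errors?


Detection capability = d_min - 1 = 4 - 1 = 3

3 errors


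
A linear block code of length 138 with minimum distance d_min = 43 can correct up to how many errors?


Correction capability = floor((d-1)/2) = floor((43-1)/2) = 21

21 errors


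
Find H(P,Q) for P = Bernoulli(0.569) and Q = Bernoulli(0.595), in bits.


H(P,Q) = -p*log2(q) - (1-p)*log2(1-q). -0.569*log2(0.595) = 0.426203; -0.431*log2(0.405) = 0.562027. H(P,Q) = 0.426203 + 0.562027 = 0.9882

0.9882 bits


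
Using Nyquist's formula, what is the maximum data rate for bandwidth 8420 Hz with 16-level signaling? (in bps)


Rate = 2 * B * log2(M) = 2 * 8420 * 4.0 = 67360.0

67360.0 bps


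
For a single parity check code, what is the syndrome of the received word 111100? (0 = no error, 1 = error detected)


Syndrome = XOR of all bits = 1 XOR 1 XOR 1 XOR 1 XOR 0 XOR 0 = 0

0


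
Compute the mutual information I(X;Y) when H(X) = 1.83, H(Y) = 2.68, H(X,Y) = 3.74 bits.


I(X;Y) = H(X) + H(Y) - H(X,Y) = 1.83 + 2.68 - 3.74 = 0.77

0.77 bits


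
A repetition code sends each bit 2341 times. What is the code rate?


Rate = k/n = 1/2341

1/2341


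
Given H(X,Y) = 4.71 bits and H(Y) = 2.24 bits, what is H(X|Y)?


H(X|Y) = H(X,Y) - H(Y) = 4.71 - 2.24 = 2.47

2.47 bits


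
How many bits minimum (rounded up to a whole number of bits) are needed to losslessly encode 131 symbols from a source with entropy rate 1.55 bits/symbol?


Minimum bits >= n * H = 131 * 1.55 = 203.05, rounded up to a whole number of bits = 204

204 bits


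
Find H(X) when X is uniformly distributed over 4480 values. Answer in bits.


H = log2(n) = log2(4480) = 12.1293

12.1293 bits


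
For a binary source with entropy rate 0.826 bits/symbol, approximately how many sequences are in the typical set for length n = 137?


log2|A_typical| = nH = 137 * 0.826 = 113.162, so |A_typical| ~ 2^113.162 = 1.162e+34

1.162e+34


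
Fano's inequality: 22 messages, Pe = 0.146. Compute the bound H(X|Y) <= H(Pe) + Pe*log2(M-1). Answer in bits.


H(Pe) = -Pe*log2(Pe) - (1-Pe)*log2(1-Pe) = -0.146*log2(0.146) - 0.854*log2(0.854) = 0.405290 + 0.194449 = 0.5997. Pe*log2(M-1) = 0.146*log2(21) = 0.641278. Bound = H(Pe) + Pe*log2(M-1) = 0.405290 + 0.194449 + 0.641278 = 1.241

1.241 bits


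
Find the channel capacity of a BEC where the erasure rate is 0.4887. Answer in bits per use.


C = 1 - epsilon = 1 - 0.4887 = 0.5113

0.5113 bits


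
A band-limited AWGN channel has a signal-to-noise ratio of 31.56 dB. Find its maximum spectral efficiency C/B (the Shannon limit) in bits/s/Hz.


SNR_linear = 10^(31.56/10) = 1432.1879; C/B = log2(1 + SNR_linear) = log2(1 + 1432.1879) = 10.485

10.485 bits/s/Hz


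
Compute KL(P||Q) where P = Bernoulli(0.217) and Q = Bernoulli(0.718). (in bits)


KL = p*log2(p/q) + (1-p)*log2((1-p)/(1-q)) = 0.217*log2(0.217/0.718) + 0.783*log2(0.783/0.282) = 0.779

0.779 bits


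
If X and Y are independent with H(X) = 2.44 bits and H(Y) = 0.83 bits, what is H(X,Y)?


For independent variables, H(X,Y) = H(X) + H(Y) = 2.44 + 0.83 = 3.27

3.27 bits


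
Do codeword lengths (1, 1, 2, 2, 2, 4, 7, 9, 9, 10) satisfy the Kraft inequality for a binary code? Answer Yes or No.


Kraft sum = sum(2^(-l_i)) = 1.8252, need <= 1. Result: violated (a binary prefix-free code with these lengths cannot exist)

No


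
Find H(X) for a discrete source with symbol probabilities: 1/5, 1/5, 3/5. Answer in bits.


H = -sum(p_i * log2(p_i)). Terms: -(1/5)*log2(1/5) = 0.464386; -(1/5)*log2(1/5) = 0.464386; -(3/5)*log2(3/5) = 0.442179. H = 0.464386 + 0.464386 + 0.442179 = 1.371

1.371 bits


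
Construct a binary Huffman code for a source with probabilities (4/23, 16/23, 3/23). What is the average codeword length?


Huffman construction (repeatedly merge the two least-probable nodes; each merge adds 1 bit to every symbol beneath it): 3/23 + 4/23 = 7/23; 7/23 + 16/23 = 1. Resulting codeword lengths (in the order the probabilities were given): (2, 1, 2). L_avg = sum(p_i * l_i) = 4/23*2 + 16/23*1 + 3/23*2 = 30/23 = 1.3043

1.3043 bits


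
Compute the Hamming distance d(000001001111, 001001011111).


Count differing positions: . . ^ . . . . ^ . . . . = 2 differences

2


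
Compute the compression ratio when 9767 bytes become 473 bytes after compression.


Ratio = original / compressed = 9767 / 473 = 20.649

20.649


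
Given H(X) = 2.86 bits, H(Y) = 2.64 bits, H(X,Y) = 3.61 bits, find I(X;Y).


I(X;Y) = H(X) + H(Y) - H(X,Y) = 2.86 + 2.64 - 3.61 = 1.89

1.89 bits


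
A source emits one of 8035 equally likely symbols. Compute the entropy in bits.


H = log2(n) = log2(8035) = 12.9721

12.9721 bits


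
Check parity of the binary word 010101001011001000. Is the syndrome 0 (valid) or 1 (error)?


Syndrome = XOR of all bits = 0 XOR 1 XOR 0 XOR 1 XOR 0 XOR 1 XOR 0 XOR 0 XOR 1 XOR 0 XOR 1 XOR 1 XOR 0 XOR 0 XOR 1 XOR 0 XOR 0 XOR 0 = 1

1


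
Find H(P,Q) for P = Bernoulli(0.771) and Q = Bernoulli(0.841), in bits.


H(P,Q) = -p*log2(q) - (1-p)*log2(1-q). -0.771*log2(0.841) = 0.192613; -0.229*log2(0.159) = 0.607514. H(P,Q) = 0.192613 + 0.607514 = 0.8001

0.8001 bits


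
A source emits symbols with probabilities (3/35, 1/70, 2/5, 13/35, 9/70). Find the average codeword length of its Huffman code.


Huffman construction (repeatedly merge the two least-probable nodes; each merge adds 1 bit to every symbol beneath it): 1/70 + 3/35 = 1/10; 1/10 + 9/70 = 8/35; 8/35 + 13/35 = 3/5; 2/5 + 3/5 = 1. Resulting codeword lengths (in the order the probabilities were given): (4, 4, 1, 2, 3). L_avg = sum(p_i * l_i) = 3/35*4 + 1/70*4 + 2/5*1 + 13/35*2 + 9/70*3 = 27/14 = 1.9286

1.9286 bits


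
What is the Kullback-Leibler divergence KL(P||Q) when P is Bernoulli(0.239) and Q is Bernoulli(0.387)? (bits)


KL = p*log2(p/q) + (1-p)*log2((1-p)/(1-q)) = 0.239*log2(0.239/0.387) + 0.761*log2(0.761/0.613) = 0.0713

0.0713 bits


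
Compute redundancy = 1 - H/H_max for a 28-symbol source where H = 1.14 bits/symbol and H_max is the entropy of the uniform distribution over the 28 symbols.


H_max = log2(K) = log2(28) = 4.8074 bits/symbol. Redundancy = 1 - H/H_max = 1 - 1.14/4.8074 = 1 - 0.2371 = 0.7629

0.7629


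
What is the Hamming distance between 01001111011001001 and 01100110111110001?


Count differing positions: . . ^ . ^ . . ^ ^ . . ^ ^ ^ . . . = 7 differences

7


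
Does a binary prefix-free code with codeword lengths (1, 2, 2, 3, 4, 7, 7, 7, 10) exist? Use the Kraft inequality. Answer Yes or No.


Kraft sum = sum(2^(-l_i)) = 1.2119, need <= 1. Result: violated (a binary prefix-free code with these lengths cannot exist)

No


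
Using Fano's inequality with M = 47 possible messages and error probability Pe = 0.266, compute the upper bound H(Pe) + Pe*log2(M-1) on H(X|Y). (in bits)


H(Pe) = -Pe*log2(Pe) - (1-Pe)*log2(1-Pe) = -0.266*log2(0.266) - 0.734*log2(0.734) = 0.508193 + 0.327473 = 0.8357. Pe*log2(M-1) = 0.266*log2(46) = 1.469267. Bound = H(Pe) + Pe*log2(M-1) = 0.508193 + 0.327473 + 1.469267 = 2.3049

2.3049 bits


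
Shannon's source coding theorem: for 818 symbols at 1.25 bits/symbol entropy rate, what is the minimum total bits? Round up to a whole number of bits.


Minimum bits >= n * H = 818 * 1.25 = 1022.5, rounded up to a whole number of bits = 1023

1023 bits


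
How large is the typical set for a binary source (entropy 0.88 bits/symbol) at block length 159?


log2|A_typical| = nH = 159 * 0.88 = 139.92, so |A_typical| ~ 2^139.92 = 1.319e+42

1.319e+42


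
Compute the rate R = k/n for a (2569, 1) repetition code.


Rate = k/n = 1/2569

1/2569


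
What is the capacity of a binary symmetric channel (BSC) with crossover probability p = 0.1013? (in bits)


H(p) = -p*log2(p) - (1-p)*log2(1-p) = -0.1013*log2(0.1013) - 0.8987*log2(0.8987) = 0.334624 + 0.138479 = 0.4731. C = 1 - H(p) = 1 - 0.4731 = 0.5269

0.5269 bits


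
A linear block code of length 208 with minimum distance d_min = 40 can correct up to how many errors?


Correction capability = floor((d-1)/2) = floor((40-1)/2) = 19

19 errors


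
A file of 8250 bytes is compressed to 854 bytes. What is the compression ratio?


Ratio = original / compressed = 8250 / 854 = 9.6604

9.6604


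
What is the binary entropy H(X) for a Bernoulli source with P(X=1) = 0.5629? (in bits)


H = -p*log2(p) - (1-p)*log2(1-p). -0.5629*log2(0.5629) = 0.466672; -0.4371*log2(0.4371) = 0.521882. H = 0.466672 + 0.521882 = 0.9886

0.9886 bits


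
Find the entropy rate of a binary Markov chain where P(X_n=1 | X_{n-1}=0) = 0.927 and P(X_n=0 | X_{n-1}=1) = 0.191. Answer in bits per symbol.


Stationary distribution: pi_0 = p10/(p01+p10) = 0.1708, pi_1 = 0.8292. Entropy rate H' = pi_0*H(p01) + pi_1*H(p10) = 0.1708*0.377 + 0.8292*0.7036 = 0.6478

0.6478 bits/symbol


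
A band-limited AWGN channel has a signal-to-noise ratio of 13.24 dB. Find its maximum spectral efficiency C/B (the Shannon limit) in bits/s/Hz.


SNR_linear = 10^(13.24/10) = 21.0863; C/B = log2(1 + SNR_linear) = log2(1 + 21.0863) = 4.4651

4.4651 bits/s/Hz


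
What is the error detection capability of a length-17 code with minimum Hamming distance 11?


Detection capability = d_min - 1 = 11 - 1 = 10

10 errors


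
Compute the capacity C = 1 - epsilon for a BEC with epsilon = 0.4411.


C = 1 - epsilon = 1 - 0.4411 = 0.5589

0.5589 bits


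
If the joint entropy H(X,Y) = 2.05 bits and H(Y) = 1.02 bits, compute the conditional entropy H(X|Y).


H(X|Y) = H(X,Y) - H(Y) = 2.05 - 1.02 = 1.03

1.03 bits


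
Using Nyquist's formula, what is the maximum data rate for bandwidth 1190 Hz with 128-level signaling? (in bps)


Rate = 2 * B * log2(M) = 2 * 1190 * 7.0 = 16660.0

16660.0 bps


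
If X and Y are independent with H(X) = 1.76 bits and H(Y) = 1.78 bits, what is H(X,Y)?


For independent variables, H(X,Y) = H(X) + H(Y) = 1.76 + 1.78 = 3.54

3.54 bits


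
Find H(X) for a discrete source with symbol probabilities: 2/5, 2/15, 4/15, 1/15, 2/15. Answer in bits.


H = -sum(p_i * log2(p_i)). Terms: -(2/5)*log2(2/5) = 0.528771; -(2/15)*log2(2/15) = 0.387585; -(4/15)*log2(4/15) = 0.508504; -(1/15)*log2(1/15) = 0.260459; -(2/15)*log2(2/15) = 0.387585. H = 0.528771 + 0.387585 + 0.508504 + 0.260459 + 0.387585 = 2.0729

2.0729 bits


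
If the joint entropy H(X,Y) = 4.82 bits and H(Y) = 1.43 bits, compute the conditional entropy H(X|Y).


H(X|Y) = H(X,Y) - H(Y) = 4.82 - 1.43 = 3.39

3.39 bits


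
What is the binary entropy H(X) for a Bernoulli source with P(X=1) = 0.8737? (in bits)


H = -p*log2(p) - (1-p)*log2(1-p). -0.8737*log2(0.8737) = 0.170188; -0.1263*log2(0.1263) = 0.377015. H = 0.170188 + 0.377015 = 0.5472

0.5472 bits


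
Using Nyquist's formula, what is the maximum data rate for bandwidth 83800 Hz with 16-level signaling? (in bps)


Rate = 2 * B * log2(M) = 2 * 83800 * 4.0 = 670400.0

670400.0 bps


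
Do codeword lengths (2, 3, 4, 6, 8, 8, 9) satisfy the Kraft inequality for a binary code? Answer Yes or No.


Kraft sum = sum(2^(-l_i)) = 0.4629, need <= 1. Result: satisfied (a binary prefix-free code with these lengths exists)

Yes


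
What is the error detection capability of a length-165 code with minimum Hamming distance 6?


Detection capability = d_min - 1 = 6 - 1 = 5

5 errors


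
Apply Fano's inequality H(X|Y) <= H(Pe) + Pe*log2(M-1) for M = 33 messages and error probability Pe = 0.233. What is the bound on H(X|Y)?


H(Pe) = -Pe*log2(Pe) - (1-Pe)*log2(1-Pe) = -0.233*log2(0.233) - 0.767*log2(0.767) = 0.489672 + 0.293532 = 0.7832. Pe*log2(M-1) = 0.233*log2(32) = 1.165000. Bound = H(Pe) + Pe*log2(M-1) = 0.489672 + 0.293532 + 1.165000 = 1.9482

1.9482 bits


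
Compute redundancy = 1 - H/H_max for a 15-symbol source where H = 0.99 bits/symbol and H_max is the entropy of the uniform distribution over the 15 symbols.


H_max = log2(K) = log2(15) = 3.9069 bits/symbol. Redundancy = 1 - H/H_max = 1 - 0.99/3.9069 = 1 - 0.2534 = 0.7466

0.7466


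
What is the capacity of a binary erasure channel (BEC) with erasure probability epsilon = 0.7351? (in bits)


C = 1 - epsilon = 1 - 0.7351 = 0.2649

0.2649 bits


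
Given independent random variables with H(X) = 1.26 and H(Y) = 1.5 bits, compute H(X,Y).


For independent variables, H(X,Y) = H(X) + H(Y) = 1.26 + 1.5 = 2.76

2.76 bits


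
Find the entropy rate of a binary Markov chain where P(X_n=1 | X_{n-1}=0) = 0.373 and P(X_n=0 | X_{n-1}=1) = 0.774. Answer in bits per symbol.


Stationary distribution: pi_0 = p10/(p01+p10) = 0.6748, pi_1 = 0.3252. Entropy rate H' = pi_0*H(p01) + pi_1*H(p10) = 0.6748*0.9529 + 0.3252*0.771 = 0.8938

0.8938 bits/symbol


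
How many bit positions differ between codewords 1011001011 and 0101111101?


Count differing positions: ^ ^ ^ . ^ ^ . ^ ^ . = 7 differences

7


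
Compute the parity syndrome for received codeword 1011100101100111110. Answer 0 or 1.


Syndrome = XOR of all bits = 1 XOR 0 XOR 1 XOR 1 XOR 1 XOR 0 XOR 0 XOR 1 XOR 0 XOR 1 XOR 1 XOR 0 XOR 0 XOR 1 XOR 1 XOR 1 XOR 1 XOR 1 XOR 0 = 0

0


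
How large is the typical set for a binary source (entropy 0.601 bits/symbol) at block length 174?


log2|A_typical| = nH = 174 * 0.601 = 104.574, so |A_typical| ~ 2^104.574 = 3.019e+31

3.019e+31


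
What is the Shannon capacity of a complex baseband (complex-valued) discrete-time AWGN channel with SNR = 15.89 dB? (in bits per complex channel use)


SNR_linear = 10^(15.89/10) = 38.815; C = log2(1 + SNR_linear) = log2(1 + 38.815) = 5.3152

5.3152 bits/channel use


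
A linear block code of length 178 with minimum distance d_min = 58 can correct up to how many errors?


Correction capability = floor((d-1)/2) = floor((58-1)/2) = 28

28 errors


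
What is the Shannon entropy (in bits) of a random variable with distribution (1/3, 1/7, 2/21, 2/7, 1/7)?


H = -sum(p_i * log2(p_i)). Terms: -(1/3)*log2(1/3) = 0.528321; -(1/7)*log2(1/7) = 0.401051; -(2/21)*log2(2/21) = 0.323078; -(2/7)*log2(2/7) = 0.516387; -(1/7)*log2(1/7) = 0.401051. H = 0.528321 + 0.401051 + 0.323078 + 0.516387 + 0.401051 = 2.1699

2.1699 bits


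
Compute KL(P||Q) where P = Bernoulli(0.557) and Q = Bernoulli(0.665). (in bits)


KL = p*log2(p/q) + (1-p)*log2((1-p)/(1-q)) = 0.557*log2(0.557/0.665) + 0.443*log2(0.443/0.335) = 0.0362

0.0362 bits


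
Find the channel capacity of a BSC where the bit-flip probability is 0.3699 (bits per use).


H(p) = -p*log2(p) - (1-p)*log2(1-p) = -0.3699*log2(0.3699) - 0.6301*log2(0.6301) = 0.530730 + 0.419865 = 0.9506. C = 1 - H(p) = 1 - 0.9506 = 0.0494

0.0494 bits


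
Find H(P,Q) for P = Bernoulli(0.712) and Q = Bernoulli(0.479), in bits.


H(P,Q) = -p*log2(q) - (1-p)*log2(1-q). -0.712*log2(0.479) = 0.756075; -0.288*log2(0.521) = 0.270906. H(P,Q) = 0.756075 + 0.270906 = 1.027

1.027 bits


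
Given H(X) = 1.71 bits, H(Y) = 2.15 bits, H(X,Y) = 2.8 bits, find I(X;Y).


I(X;Y) = H(X) + H(Y) - H(X,Y) = 1.71 + 2.15 - 2.8 = 1.06

1.06 bits


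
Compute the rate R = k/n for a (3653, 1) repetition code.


Rate = k/n = 1/3653

1/3653


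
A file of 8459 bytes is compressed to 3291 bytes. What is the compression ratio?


Ratio = original / compressed = 8459 / 3291 = 2.5703

2.5703


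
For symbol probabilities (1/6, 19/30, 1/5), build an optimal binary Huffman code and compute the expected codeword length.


Huffman construction (repeatedly merge the two least-probable nodes; each merge adds 1 bit to every symbol beneath it): 1/6 + 1/5 = 11/30; 11/30 + 19/30 = 1. Resulting codeword lengths (in the order the probabilities were given): (2, 1, 2). L_avg = sum(p_i * l_i) = 1/6*2 + 19/30*1 + 1/5*2 = 41/30 = 1.3667

1.3667 bits


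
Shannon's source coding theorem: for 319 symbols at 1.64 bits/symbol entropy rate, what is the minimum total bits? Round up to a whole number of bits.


Minimum bits >= n * H = 319 * 1.64 = 523.16, rounded up to a whole number of bits = 524

524 bits


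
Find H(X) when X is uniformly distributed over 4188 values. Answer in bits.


H = log2(n) = log2(4188) = 12.032

12.032 bits


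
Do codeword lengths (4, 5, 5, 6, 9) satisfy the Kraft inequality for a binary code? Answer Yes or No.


Kraft sum = sum(2^(-l_i)) = 0.1426, need <= 1. Result: satisfied (a binary prefix-free code with these lengths exists)

Yes


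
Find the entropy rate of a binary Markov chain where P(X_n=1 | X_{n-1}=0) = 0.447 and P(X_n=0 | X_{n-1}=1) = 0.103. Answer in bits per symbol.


Stationary distribution: pi_0 = p10/(p01+p10) = 0.1873, pi_1 = 0.8127. Entropy rate H' = pi_0*H(p01) + pi_1*H(p10) = 0.1873*0.9919 + 0.8127*0.4784 = 0.5746

0.5746 bits/symbol


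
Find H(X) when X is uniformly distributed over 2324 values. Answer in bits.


H = log2(n) = log2(2324) = 11.1824

11.1824 bits


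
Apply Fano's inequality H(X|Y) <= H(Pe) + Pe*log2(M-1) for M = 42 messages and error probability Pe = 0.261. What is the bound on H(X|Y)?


H(Pe) = -Pe*log2(Pe) - (1-Pe)*log2(1-Pe) = -0.261*log2(0.261) - 0.739*log2(0.739) = 0.505786 + 0.322465 = 0.8283. Pe*log2(M-1) = 0.261*log2(41) = 1.398321. Bound = H(Pe) + Pe*log2(M-1) = 0.505786 + 0.322465 + 1.398321 = 2.2266

2.2266 bits


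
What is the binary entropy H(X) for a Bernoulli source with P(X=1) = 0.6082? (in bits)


H = -p*log2(p) - (1-p)*log2(1-p). -0.6082*log2(0.6082) = 0.436312; -0.3918*log2(0.3918) = 0.529639. H = 0.436312 + 0.529639 = 0.966

0.966 bits


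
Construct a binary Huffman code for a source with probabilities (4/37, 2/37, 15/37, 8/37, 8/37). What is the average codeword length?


Huffman construction (repeatedly merge the two least-probable nodes; each merge adds 1 bit to every symbol beneath it): 2/37 + 4/37 = 6/37; 6/37 + 8/37 = 14/37; 8/37 + 14/37 = 22/37; 15/37 + 22/37 = 1. Resulting codeword lengths (in the order the probabilities were given): (4, 4, 1, 3, 2). L_avg = sum(p_i * l_i) = 4/37*4 + 2/37*4 + 15/37*1 + 8/37*3 + 8/37*2 = 79/37 = 2.1351

2.1351 bits


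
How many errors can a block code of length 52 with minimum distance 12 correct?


Correction capability = floor((d-1)/2) = floor((12-1)/2) = 5

5 errors


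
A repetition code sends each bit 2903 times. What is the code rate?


Rate = k/n = 1/2903

1/2903


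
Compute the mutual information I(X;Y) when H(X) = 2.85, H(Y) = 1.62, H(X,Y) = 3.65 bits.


I(X;Y) = H(X) + H(Y) - H(X,Y) = 2.85 + 1.62 - 3.65 = 0.82

0.82 bits


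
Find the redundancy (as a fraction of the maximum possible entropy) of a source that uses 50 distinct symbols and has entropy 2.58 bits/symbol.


H_max = log2(K) = log2(50) = 5.6439 bits/symbol. Redundancy = 1 - H/H_max = 1 - 2.58/5.6439 = 1 - 0.4571 = 0.5429

0.5429


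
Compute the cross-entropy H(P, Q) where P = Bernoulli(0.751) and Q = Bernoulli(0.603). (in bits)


H(P,Q) = -p*log2(q) - (1-p)*log2(1-q). -0.751*log2(0.603) = 0.548057; -0.249*log2(0.397) = 0.331864. H(P,Q) = 0.548057 + 0.331864 = 0.8799

0.8799 bits


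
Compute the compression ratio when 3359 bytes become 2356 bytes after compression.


Ratio = original / compressed = 3359 / 2356 = 1.4257

1.4257


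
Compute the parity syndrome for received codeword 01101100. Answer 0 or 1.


Syndrome = XOR of all bits = 0 XOR 1 XOR 1 XOR 0 XOR 1 XOR 1 XOR 0 XOR 0 = 0

0


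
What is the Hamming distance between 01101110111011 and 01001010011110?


Count differing positions: . . ^ . . ^ . . ^ . . ^ . ^ = 5 differences

5


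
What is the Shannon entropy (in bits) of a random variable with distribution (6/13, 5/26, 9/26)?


H = -sum(p_i * log2(p_i)). Terms: -(6/13)*log2(6/13) = 0.514836; -(5/26)*log2(5/26) = 0.457406; -(9/26)*log2(9/26) = 0.529794. H = 0.514836 + 0.457406 + 0.529794 = 1.502

1.502 bits


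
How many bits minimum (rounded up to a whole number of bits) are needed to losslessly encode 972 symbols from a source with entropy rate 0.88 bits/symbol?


Minimum bits >= n * H = 972 * 0.88 = 855.36, rounded up to a whole number of bits = 856

856 bits


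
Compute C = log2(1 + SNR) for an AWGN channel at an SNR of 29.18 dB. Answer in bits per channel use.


SNR_linear = 10^(29.18/10) = 827.9422; C = log2(1 + SNR_linear) = log2(1 + 827.9422) = 9.6951

9.6951 bits/channel use


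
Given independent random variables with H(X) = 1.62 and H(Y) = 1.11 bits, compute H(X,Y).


For independent variables, H(X,Y) = H(X) + H(Y) = 1.62 + 1.11 = 2.73

2.73 bits


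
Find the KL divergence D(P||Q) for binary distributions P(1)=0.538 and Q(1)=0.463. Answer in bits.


KL = p*log2(p/q) + (1-p)*log2((1-p)/(1-q)) = 0.538*log2(0.538/0.463) + 0.462*log2(0.462/0.537) = 0.0163

0.0163 bits


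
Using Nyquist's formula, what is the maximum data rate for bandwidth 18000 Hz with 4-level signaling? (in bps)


Rate = 2 * B * log2(M) = 2 * 18000 * 2.0 = 72000.0

72000.0 bps


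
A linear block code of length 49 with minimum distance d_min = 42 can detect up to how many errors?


Detection capability = d_min - 1 = 42 - 1 = 41

41 errors


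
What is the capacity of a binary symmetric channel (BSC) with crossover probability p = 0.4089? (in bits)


H(p) = -p*log2(p) - (1-p)*log2(1-p) = -0.4089*log2(0.4089) - 0.5911*log2(0.5911) = 0.527555 + 0.448365 = 0.9759. C = 1 - H(p) = 1 - 0.9759 = 0.0241

0.0241 bits


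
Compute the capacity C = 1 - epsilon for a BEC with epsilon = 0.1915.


C = 1 - epsilon = 1 - 0.1915 = 0.8085

0.8085 bits


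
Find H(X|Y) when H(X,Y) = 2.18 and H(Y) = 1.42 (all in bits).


H(X|Y) = H(X,Y) - H(Y) = 2.18 - 1.42 = 0.76

0.76 bits


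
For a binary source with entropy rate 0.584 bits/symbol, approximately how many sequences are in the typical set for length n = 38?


log2|A_typical| = nH = 38 * 0.584 = 22.192, so |A_typical| ~ 2^22.192 = 4.791e+06

4.791e+06


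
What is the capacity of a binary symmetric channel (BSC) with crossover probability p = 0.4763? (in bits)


H(p) = -p*log2(p) - (1-p)*log2(1-p) = -0.4763*log2(0.4763) - 0.5237*log2(0.5237) = 0.509668 + 0.488710 = 0.9984. C = 1 - H(p) = 1 - 0.9984 = 0.0016

0.0016 bits


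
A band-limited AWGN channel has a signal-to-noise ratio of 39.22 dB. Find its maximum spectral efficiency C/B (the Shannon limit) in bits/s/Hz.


SNR_linear = 10^(39.22/10) = 8356.0302; C/B = log2(1 + SNR_linear) = log2(1 + 8356.0302) = 13.0288

13.0288 bits/s/Hz


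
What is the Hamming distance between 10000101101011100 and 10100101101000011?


Count differing positions: . . ^ . . . . . . . . . ^ ^ ^ ^ ^ = 6 differences

6


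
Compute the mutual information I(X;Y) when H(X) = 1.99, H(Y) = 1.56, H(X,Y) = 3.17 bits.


I(X;Y) = H(X) + H(Y) - H(X,Y) = 1.99 + 1.56 - 3.17 = 0.38

0.38 bits


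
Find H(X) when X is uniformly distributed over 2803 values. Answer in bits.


H = log2(n) = log2(2803) = 11.4528

11.4528 bits


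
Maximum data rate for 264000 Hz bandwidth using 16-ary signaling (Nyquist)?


Rate = 2 * B * log2(M) = 2 * 264000 * 4.0 = 2112000.0

2112000.0 bps


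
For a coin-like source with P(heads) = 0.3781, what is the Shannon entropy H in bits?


H = -p*log2(p) - (1-p)*log2(1-p). -0.3781*log2(0.3781) = 0.530535; -0.6219*log2(0.6219) = 0.426154. H = 0.530535 + 0.426154 = 0.9567

0.9567 bits


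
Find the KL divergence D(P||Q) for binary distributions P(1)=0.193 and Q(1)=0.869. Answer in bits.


KL = p*log2(p/q) + (1-p)*log2((1-p)/(1-q)) = 0.193*log2(0.193/0.869) + 0.807*log2(0.807/0.131) = 1.6978

1.6978 bits


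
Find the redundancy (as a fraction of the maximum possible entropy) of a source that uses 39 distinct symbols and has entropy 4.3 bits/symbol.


H_max = log2(K) = log2(39) = 5.2854 bits/symbol. Redundancy = 1 - H/H_max = 1 - 4.3/5.2854 = 1 - 0.8136 = 0.1864

0.1864


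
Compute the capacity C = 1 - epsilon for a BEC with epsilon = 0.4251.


C = 1 - epsilon = 1 - 0.4251 = 0.5749

0.5749 bits


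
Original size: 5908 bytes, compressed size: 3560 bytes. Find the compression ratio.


Ratio = original / compressed = 5908 / 3560 = 1.6596

1.6596


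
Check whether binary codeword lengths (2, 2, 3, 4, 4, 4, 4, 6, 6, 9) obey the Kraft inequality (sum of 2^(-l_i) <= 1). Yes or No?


Kraft sum = sum(2^(-l_i)) = 0.9082, need <= 1. Result: satisfied (a binary prefix-free code with these lengths exists)

Yes


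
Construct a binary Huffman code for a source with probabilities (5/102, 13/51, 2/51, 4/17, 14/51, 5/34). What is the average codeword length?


Huffman construction (repeatedly merge the two least-probable nodes; each merge adds 1 bit to every symbol beneath it): 2/51 + 5/102 = 3/34; 3/34 + 5/34 = 4/17; 4/17 + 4/17 = 8/17; 13/51 + 14/51 = 9/17; 8/17 + 9/17 = 1. Resulting codeword lengths (in the order the probabilities were given): (4, 2, 4, 2, 2, 3). L_avg = sum(p_i * l_i) = 5/102*4 + 13/51*2 + 2/51*4 + 4/17*2 + 14/51*2 + 5/34*3 = 79/34 = 2.3235

2.3235 bits


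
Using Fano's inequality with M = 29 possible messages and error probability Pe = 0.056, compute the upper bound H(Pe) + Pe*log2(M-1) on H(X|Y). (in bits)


H(Pe) = -Pe*log2(Pe) - (1-Pe)*log2(1-Pe) = -0.056*log2(0.056) - 0.944*log2(0.944) = 0.232872 + 0.078485 = 0.3114. Pe*log2(M-1) = 0.056*log2(28) = 0.269212. Bound = H(Pe) + Pe*log2(M-1) = 0.232872 + 0.078485 + 0.269212 = 0.5806

0.5806 bits


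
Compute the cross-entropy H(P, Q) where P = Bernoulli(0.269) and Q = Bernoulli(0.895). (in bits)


H(P,Q) = -p*log2(q) - (1-p)*log2(1-q). -0.269*log2(0.895) = 0.043051; -0.731*log2(0.105) = 2.376875. H(P,Q) = 0.043051 + 2.376875 = 2.4199

2.4199 bits


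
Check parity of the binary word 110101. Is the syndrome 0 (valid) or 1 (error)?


Syndrome = XOR of all bits = 1 XOR 1 XOR 0 XOR 1 XOR 0 XOR 1 = 0

0


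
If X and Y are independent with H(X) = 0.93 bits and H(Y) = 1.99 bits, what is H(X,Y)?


For independent variables, H(X,Y) = H(X) + H(Y) = 0.93 + 1.99 = 2.92

2.92 bits


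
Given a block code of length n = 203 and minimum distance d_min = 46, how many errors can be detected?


Detection capability = d_min - 1 = 46 - 1 = 45

45 errors


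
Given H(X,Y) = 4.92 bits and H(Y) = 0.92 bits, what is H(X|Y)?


H(X|Y) = H(X,Y) - H(Y) = 4.92 - 0.92 = 4.0

4.0 bits


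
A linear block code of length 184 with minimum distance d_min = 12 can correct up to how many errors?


Correction capability = floor((d-1)/2) = floor((12-1)/2) = 5

5 errors


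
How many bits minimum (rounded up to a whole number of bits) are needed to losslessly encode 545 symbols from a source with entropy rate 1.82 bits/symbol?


Minimum bits >= n * H = 545 * 1.82 = 991.9, rounded up to a whole number of bits = 992

992 bits


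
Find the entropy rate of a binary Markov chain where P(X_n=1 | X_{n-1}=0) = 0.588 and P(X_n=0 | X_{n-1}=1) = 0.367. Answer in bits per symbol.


Stationary distribution: pi_0 = p10/(p01+p10) = 0.3843, pi_1 = 0.6157. Entropy rate H' = pi_0*H(p01) + pi_1*H(p10) = 0.3843*0.9775 + 0.6157*0.9483 = 0.9596

0.9596 bits/symbol


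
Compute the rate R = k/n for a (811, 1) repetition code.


Rate = k/n = 1/811

1/811


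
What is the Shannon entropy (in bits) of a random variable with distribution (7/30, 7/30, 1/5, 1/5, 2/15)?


H = -sum(p_i * log2(p_i)). Terms: -(7/30)*log2(7/30) = 0.489892; -(7/30)*log2(7/30) = 0.489892; -(1/5)*log2(1/5) = 0.464386; -(1/5)*log2(1/5) = 0.464386; -(2/15)*log2(2/15) = 0.387585. H = 0.489892 + 0.489892 + 0.464386 + 0.464386 + 0.387585 = 2.2961

2.2961 bits


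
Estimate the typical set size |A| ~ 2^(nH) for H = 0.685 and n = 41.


log2|A_typical| = nH = 41 * 0.685 = 28.085, so |A_typical| ~ 2^28.085 = 2.847e+08

2.847e+08


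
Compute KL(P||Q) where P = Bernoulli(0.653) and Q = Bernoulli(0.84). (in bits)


KL = p*log2(p/q) + (1-p)*log2((1-p)/(1-q)) = 0.653*log2(0.653/0.84) + 0.347*log2(0.347/0.16) = 0.1503

0.1503 bits


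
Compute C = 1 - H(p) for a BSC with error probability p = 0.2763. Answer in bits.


H(p) = -p*log2(p) - (1-p)*log2(1-p) = -0.2763*log2(0.2763) - 0.7237*log2(0.7237) = 0.512728 + 0.337632 = 0.8504. C = 1 - H(p) = 1 - 0.8504 = 0.1496

0.1496 bits


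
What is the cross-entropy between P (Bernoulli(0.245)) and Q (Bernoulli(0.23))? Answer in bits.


H(P,Q) = -p*log2(q) - (1-p)*log2(1-q). -0.245*log2(0.23) = 0.519472; -0.755*log2(0.77) = 0.284688. H(P,Q) = 0.519472 + 0.284688 = 0.8042

0.8042 bits


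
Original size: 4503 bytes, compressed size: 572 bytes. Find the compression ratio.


Ratio = original / compressed = 4503 / 572 = 7.8724

7.8724


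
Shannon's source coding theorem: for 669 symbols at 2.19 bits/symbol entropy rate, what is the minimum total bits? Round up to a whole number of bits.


Minimum bits >= n * H = 669 * 2.19 = 1465.11, rounded up to a whole number of bits = 1466

1466 bits


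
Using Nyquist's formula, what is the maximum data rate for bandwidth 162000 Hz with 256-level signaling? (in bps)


Rate = 2 * B * log2(M) = 2 * 162000 * 8.0 = 2592000.0

2592000.0 bps


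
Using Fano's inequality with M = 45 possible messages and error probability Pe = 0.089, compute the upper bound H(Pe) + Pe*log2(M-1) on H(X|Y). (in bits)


H(Pe) = -Pe*log2(Pe) - (1-Pe)*log2(1-Pe) = -0.089*log2(0.089) - 0.911*log2(0.911) = 0.310615 + 0.122509 = 0.4331. Pe*log2(M-1) = 0.089*log2(44) = 0.485889. Bound = H(Pe) + Pe*log2(M-1) = 0.310615 + 0.122509 + 0.485889 = 0.919

0.919 bits


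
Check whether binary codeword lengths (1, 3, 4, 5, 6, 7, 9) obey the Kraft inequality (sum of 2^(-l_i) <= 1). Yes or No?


Kraft sum = sum(2^(-l_i)) = 0.7441, need <= 1. Result: satisfied (a binary prefix-free code with these lengths exists)

Yes


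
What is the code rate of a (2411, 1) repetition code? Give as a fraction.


Rate = k/n = 1/2411

1/2411


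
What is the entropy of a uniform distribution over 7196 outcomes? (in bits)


H = log2(n) = log2(7196) = 12.813

12.813 bits


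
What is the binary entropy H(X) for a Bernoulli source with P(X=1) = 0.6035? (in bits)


H = -p*log2(p) - (1-p)*log2(1-p). -0.6035*log2(0.6035) = 0.439695; -0.3965*log2(0.3965) = 0.529172. H = 0.439695 + 0.529172 = 0.9689

0.9689 bits
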